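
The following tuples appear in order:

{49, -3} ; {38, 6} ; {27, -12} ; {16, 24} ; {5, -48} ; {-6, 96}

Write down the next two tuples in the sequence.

First component goes 49, 38, 27, 16, 5, -6 → -17 → -28 (−11 each step).
Second component: -3, 6, -12, 24, -48, 96 → -192 → 384 (×(-2) each step).
Putting the parts together: {-17, -192} and then {-28, 384}.

{-17, -192}, {-28, 384}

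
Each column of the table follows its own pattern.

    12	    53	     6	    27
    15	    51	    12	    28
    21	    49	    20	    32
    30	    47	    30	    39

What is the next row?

First component: 12, 15, 21, 30 → 42 (differences are 3, 6, 9, … (increasing by 3 each time)).
Second component: −2 each step; 53, 51, 49, 47 → 45.
Third component: differences are 6, 8, 10, … (increasing by 2 each time); 6, 12, 20, 30 → 42.
Fourth component — differences are 1, 4, 7, … (increasing by 3 each time): 27, 28, 32, 39 → 49.
Putting it together: 42  45  42  49.

42  45  42  49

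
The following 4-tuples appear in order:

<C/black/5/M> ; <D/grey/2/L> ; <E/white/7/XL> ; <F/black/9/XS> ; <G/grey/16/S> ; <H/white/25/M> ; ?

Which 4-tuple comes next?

Letter: C, D, E, F, G, H → I (letters move forward 1 place in the alphabet).
Shade: repeats black → grey → white; black, grey, white, black, grey, white → black.
For the third part, each term is the sum of the two before it: 5, 2, 7, 9, 16, 25 → 41.
Size: repeats M → L → XL → XS → S; M, L, XL, XS, S, M → L.
Combining the parts gives <I/black/41/L>.

<I/black/41/L>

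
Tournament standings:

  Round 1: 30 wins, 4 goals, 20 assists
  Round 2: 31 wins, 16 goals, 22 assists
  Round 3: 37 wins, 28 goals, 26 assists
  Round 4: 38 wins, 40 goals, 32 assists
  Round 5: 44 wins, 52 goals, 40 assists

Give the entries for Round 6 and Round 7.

45 wins, 64 goals, 50 assists; 51 wins, 76 goals, 62 assists

Wins: alternating steps +1, +6, +1, +6, …, so 30, 31, 37, 38, 44 → 45 → 51.
Goals: 4, 16, 28, 40, 52 → 64 → 76 (+12 each step).
Assists: 20, 22, 26, 32, 40 → 50 → 62 (differences are 2, 4, 6, … (increasing by 2 each time)).
So the next two records are 45 wins, 64 goals, 50 assists and 51 wins, 76 goals, 62 assists.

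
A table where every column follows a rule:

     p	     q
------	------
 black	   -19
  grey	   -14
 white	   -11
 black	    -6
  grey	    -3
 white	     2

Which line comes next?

Column p — repeats black → grey → white: black, grey, white, black, grey, white → black.
Column q — alternating steps +5, +3, +5, +3, …: -19, -14, -11, -6, -3, 2 → 5.
Combining the parts gives black  5.

black  5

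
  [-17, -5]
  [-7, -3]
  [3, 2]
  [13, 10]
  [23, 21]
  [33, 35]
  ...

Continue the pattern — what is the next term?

For the first slot, +10 each step: -17, -7, 3, 13, 23, 33 → 43.
Second slot — differences are 2, 5, 8, … (increasing by 3 each time): -5, -3, 2, 10, 21, 35 → 52.
Putting it together: [43, 52].

[43, 52]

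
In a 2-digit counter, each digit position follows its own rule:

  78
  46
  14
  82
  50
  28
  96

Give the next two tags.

First digit: −3 each step, mod 10; 7, 4, 1, 8, 5, 2, 9 → 6 → 3.
Second digit: −2 each step, mod 10, so 8, 6, 4, 2, 0, 8, 6 → 4 → 2.
So the next two tags are 64 and 32.

64 then 32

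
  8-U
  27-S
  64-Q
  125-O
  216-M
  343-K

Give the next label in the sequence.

512-I

For the first component, perfect cubes: 2³, 3³, 4³, …: 8, 27, 64, 125, 216, 343 → 512.
Letter: U, S, Q, O, M, K → I (letters move back 2 places in the alphabet).
Putting it together: 512-I.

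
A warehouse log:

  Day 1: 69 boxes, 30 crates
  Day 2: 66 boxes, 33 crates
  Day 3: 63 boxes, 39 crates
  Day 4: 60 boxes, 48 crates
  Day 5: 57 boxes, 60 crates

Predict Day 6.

54 boxes, 75 crates

For the boxes, −3 each step: 69, 66, 63, 60, 57 → 54.
Crates: 30, 33, 39, 48, 60 → 75 (differences are 3, 6, 9, … (increasing by 3 each time)).
Combining the parts gives 54 boxes, 75 crates.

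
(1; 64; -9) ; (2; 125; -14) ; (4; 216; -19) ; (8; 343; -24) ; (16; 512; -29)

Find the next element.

First slot — ×2 each step: 1, 2, 4, 8, 16 → 32.
Second slot — perfect cubes: 4³, 5³, 6³, …: 64, 125, 216, 343, 512 → 729.
Third slot: −5 each step, so -9, -14, -19, -24, -29 → -34.
Putting it together: (32; 729; -34).

(32; 729; -34)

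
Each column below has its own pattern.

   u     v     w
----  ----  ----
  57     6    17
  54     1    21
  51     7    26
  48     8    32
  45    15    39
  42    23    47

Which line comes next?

Column u goes 57, 54, 51, 48, 45, 42 → 39 (−3 each step).
For the column v, each term is the sum of the two before it: 6, 1, 7, 8, 15, 23 → 38.
Column w — differences are 4, 5, 6, … (increasing by 1 each time): 17, 21, 26, 32, 39, 47 → 56.
So the next line is 39  38  56.

39  38  56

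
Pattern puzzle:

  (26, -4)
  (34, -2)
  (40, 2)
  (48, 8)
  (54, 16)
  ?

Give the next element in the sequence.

First value: 26, 34, 40, 48, 54 → 62 (alternating steps +8, +6, +8, +6, …).
Second value: -4, -2, 2, 8, 16 → 26 (differences are 2, 4, 6, … (increasing by 2 each time)).
Putting it together: (62, 26).

(62, 26)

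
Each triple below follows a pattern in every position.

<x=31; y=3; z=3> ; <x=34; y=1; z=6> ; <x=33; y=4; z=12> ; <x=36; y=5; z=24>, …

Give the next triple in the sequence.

X: alternating steps +3, −1, +3, −1, …; 31, 34, 33, 36 → 35.
Y — each term is the sum of the two before it: 3, 1, 4, 5 → 9.
Z: ×2 each step; 3, 6, 12, 24 → 48.
Combining the parts gives <x=35; y=9; z=48>.

<x=35; y=9; z=48>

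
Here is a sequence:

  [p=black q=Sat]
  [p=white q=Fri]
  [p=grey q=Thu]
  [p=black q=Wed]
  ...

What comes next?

[p=white q=Tue]

P goes black, white, grey, black → white (repeats black → white → grey).
Q: Sat, Fri, Thu, Wed → Tue (runs backward through the weekdays Mon→Sun).
Combining the parts gives [p=white q=Tue].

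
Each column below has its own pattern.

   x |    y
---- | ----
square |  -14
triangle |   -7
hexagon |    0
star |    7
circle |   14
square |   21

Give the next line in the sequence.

triangle  28

For the column x, repeats square → triangle → hexagon → star → circle: square, triangle, hexagon, star, circle, square → triangle.
Column y: -14, -7, 0, 7, 14, 21 → 28 (+7 each step).
Combining the parts gives triangle  28.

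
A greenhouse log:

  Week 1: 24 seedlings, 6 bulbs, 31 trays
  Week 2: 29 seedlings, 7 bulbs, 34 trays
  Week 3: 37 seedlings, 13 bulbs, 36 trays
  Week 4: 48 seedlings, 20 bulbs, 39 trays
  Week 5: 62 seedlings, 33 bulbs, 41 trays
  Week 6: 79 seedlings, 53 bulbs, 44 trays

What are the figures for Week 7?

99 seedlings, 86 bulbs, 46 trays

Seedlings: differences are 5, 8, 11, … (increasing by 3 each time), so 24, 29, 37, 48, 62, 79 → 99.
For the bulbs, each term is the sum of the two before it: 6, 7, 13, 20, 33, 53 → 86.
Trays: alternating steps +3, +2, +3, +2, …, so 31, 34, 36, 39, 41, 44 → 46.
So the next row is 99 seedlings, 86 bulbs, 46 trays.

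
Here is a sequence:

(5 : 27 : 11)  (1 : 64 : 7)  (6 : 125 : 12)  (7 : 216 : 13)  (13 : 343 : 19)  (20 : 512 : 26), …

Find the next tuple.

(33 : 729 : 39)

First entry: 5, 1, 6, 7, 13, 20 → 33 (each term is the sum of the two before it).
Second entry: perfect cubes: 3³, 4³, 5³, …; 27, 64, 125, 216, 343, 512 → 729.
Third entry — always 6 more than the first entry: 11, 7, 12, 13, 19, 26 → 39.
So the next tuple is (33 : 729 : 39).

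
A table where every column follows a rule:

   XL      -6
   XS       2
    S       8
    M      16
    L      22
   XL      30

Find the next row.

XS  36

Size — repeats XL → XS → S → M → L: XL, XS, S, M, L, XL → XS.
For the second component, alternating steps +8, +6, +8, +6, …: -6, 2, 8, 16, 22, 30 → 36.
So the next row is XS  36.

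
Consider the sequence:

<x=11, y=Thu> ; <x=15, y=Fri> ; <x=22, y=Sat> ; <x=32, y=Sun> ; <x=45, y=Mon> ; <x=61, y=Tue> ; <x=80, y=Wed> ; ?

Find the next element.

X goes 11, 15, 22, 32, 45, 61, 80 → 102 (differences are 4, 7, 10, … (increasing by 3 each time)).
Y goes Thu, Fri, Sat, Sun, Mon, Tue, Wed → Thu (runs through the weekdays Mon→Sun).
So the next element is <x=102, y=Thu>.

<x=102, y=Thu>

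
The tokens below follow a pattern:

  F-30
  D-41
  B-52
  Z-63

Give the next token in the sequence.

X-74

Letter goes F, D, B, Z → X (letters move back 2 places in the alphabet, wrapping A→Z).
Second component: +11 each step, so 30, 41, 52, 63 → 74.
So the next token is X-74.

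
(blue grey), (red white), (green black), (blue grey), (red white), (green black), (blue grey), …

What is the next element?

(red white)

Colour: blue, red, green, blue, red, green, blue → red (repeats blue → red → green).
Shade goes grey, white, black, grey, white, black, grey → white (repeats grey → white → black).
So the next element is (red white).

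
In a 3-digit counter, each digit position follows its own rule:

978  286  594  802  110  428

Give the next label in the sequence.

First digit: 9, 2, 5, 8, 1, 4 → 7 (+3 each step, mod 10).
Second digit: 7, 8, 9, 0, 1, 2 → 3 (+1 each step, mod 10).
Third digit goes 8, 6, 4, 2, 0, 8 → 6 (−2 each step, mod 10).
Combining the parts gives 736.

736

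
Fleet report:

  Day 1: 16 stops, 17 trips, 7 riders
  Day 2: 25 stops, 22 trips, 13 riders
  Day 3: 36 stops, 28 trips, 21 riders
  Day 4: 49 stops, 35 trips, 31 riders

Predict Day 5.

64 stops, 43 trips, 43 riders

For the stops, perfect squares: 4², 5², 6², …: 16, 25, 36, 49 → 64.
Trips: differences are 5, 6, 7, … (increasing by 1 each time); 17, 22, 28, 35 → 43.
Riders — differences are 6, 8, 10, … (increasing by 2 each time): 7, 13, 21, 31 → 43.
Combining the parts gives 64 stops, 43 trips, 43 riders.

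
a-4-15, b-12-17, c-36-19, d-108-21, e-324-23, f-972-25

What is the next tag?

Letter — letters move forward 1 place in the alphabet: a, b, c, d, e, f → g.
Second component — ×3 each step: 4, 12, 36, 108, 324, 972 → 2916.
For the third component, +2 each step: 15, 17, 19, 21, 23, 25 → 27.
So the next tag is g-2916-27.

g-2916-27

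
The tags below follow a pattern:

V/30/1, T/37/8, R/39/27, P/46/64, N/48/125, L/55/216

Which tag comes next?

J/57/343

For the letter, letters move back 2 places in the alphabet: V, T, R, P, N, L → J.
For the second component, alternating steps +7, +2, +7, +2, …: 30, 37, 39, 46, 48, 55 → 57.
For the third component, perfect cubes: 1³, 2³, 3³, …: 1, 8, 27, 64, 125, 216 → 343.
So the next tag is J/57/343.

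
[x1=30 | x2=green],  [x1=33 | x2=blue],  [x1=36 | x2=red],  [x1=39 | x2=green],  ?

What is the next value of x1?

42

X1 goes 30, 33, 36, 39 → 42 (+3 each step).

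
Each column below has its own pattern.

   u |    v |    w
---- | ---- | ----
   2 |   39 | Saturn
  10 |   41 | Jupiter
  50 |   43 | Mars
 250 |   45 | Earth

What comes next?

Column u: 2, 10, 50, 250 → 1250 (×5 each step).
For the column v, +2 each step: 39, 41, 43, 45 → 47.
Column w: runs backward through the planets Mercury→Neptune, so Saturn, Jupiter, Mars, Earth → Venus.
Combining the parts gives 1250  47  Venus.

1250  47  Venus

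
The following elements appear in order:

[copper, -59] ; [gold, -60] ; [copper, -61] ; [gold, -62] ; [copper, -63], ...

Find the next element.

Metal: alternates copper ↔ gold; copper, gold, copper, gold, copper → gold.
Second value: −1 each step; -59, -60, -61, -62, -63 → -64.
So the next element is [gold, -64].

[gold, -64]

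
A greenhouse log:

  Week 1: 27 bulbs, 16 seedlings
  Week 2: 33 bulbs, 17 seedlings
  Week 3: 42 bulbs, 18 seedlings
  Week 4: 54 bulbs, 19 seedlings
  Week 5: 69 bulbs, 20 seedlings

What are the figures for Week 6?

Bulbs: differences are 6, 9, 12, … (increasing by 3 each time); 27, 33, 42, 54, 69 → 87.
Seedlings: 16, 17, 18, 19, 20 → 21 (+1 each step).
Combining the parts gives 87 bulbs, 21 seedlings.

87 bulbs, 21 seedlings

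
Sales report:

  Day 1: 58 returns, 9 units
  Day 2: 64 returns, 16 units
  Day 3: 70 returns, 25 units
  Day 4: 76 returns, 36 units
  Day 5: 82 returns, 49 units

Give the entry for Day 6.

88 returns, 64 units

Returns: +6 each step; 58, 64, 70, 76, 82 → 88.
Units — perfect squares: 3², 4², 5², …: 9, 16, 25, 36, 49 → 64.
Putting it together: 88 returns, 64 units.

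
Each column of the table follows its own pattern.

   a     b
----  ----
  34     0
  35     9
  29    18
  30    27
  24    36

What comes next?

25  45

Column a: alternating steps +1, −6, +1, −6, …, so 34, 35, 29, 30, 24 → 25.
Column b: +9 each step; 0, 9, 18, 27, 36 → 45.
Putting it together: 25  45.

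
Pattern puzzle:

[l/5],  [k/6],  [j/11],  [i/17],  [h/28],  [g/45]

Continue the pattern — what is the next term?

Letter: letters move back 1 place in the alphabet; l, k, j, i, h, g → f.
Second value: 5, 6, 11, 17, 28, 45 → 73 (each term is the sum of the two before it).
So the next term is [f/73].

[f/73]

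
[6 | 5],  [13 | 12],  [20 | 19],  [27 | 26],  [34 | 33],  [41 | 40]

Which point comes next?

First slot: +7 each step; 6, 13, 20, 27, 34, 41 → 48.
Second slot — +7 each step: 5, 12, 19, 26, 33, 40 → 47.
Putting it together: [48 | 47].

[48 | 47]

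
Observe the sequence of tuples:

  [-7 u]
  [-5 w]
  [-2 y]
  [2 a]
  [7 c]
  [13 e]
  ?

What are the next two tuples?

First part: -7, -5, -2, 2, 7, 13 → 20 → 28 (differences are 2, 3, 4, … (increasing by 1 each time)).
Letter: u, w, y, a, c, e → g → i (letters move forward 2 places in the alphabet, wrapping Z→A).
Putting the parts together: [20 g] and then [28 i].

[20 g], [28 i]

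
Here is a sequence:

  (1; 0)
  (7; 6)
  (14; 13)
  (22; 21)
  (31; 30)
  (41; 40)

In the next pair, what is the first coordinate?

For the first coordinate, differences are 6, 7, 8, … (increasing by 1 each time): 1, 7, 14, 22, 31, 41 → 52.

52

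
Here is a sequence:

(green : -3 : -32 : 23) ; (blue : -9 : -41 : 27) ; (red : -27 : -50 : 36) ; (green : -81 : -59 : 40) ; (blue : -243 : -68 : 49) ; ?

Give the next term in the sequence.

(red : -729 : -77 : 53)

Colour: repeats green → blue → red; green, blue, red, green, blue → red.
Second value — ×3 each step: -3, -9, -27, -81, -243 → -729.
Third value goes -32, -41, -50, -59, -68 → -77 (−9 each step).
Fourth value: alternating steps +4, +9, +4, +9, …; 23, 27, 36, 40, 49 → 53.
Putting it together: (red : -729 : -77 : 53).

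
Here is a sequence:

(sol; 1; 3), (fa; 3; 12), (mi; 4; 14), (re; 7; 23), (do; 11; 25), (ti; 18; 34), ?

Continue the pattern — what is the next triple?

(la; 29; 36)

Note: runs backward through the solfège scale do→ti; sol, fa, mi, re, do, ti → la.
Second component: each term is the sum of the two before it, so 1, 3, 4, 7, 11, 18 → 29.
Third component goes 3, 12, 14, 23, 25, 34 → 36 (alternating steps +9, +2, +9, +2, …).
Putting it together: (la; 29; 36).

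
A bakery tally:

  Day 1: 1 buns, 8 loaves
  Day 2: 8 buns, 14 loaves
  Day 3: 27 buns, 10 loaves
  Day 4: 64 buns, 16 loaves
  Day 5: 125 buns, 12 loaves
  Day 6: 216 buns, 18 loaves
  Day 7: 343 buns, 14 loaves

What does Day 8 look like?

Buns: perfect cubes: 1³, 2³, 3³, …; 1, 8, 27, 64, 125, 216, 343 → 512.
Loaves: alternating steps +6, −4, +6, −4, …; 8, 14, 10, 16, 12, 18, 14 → 20.
Combining the parts gives 512 buns, 20 loaves.

512 buns, 20 loaves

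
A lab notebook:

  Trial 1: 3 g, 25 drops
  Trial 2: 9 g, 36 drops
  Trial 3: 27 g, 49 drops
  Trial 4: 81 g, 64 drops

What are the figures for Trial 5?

243 g, 81 drops

G: ×3 each step; 3, 9, 27, 81 → 243.
Drops goes 25, 36, 49, 64 → 81 (perfect squares: 5², 6², 7², …).
Combining the parts gives 243 g, 81 drops.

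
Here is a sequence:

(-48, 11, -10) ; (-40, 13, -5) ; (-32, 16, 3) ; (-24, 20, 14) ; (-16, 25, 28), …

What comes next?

First part — +8 each step: -48, -40, -32, -24, -16 → -8.
For the second part, differences are 2, 3, 4, … (increasing by 1 each time): 11, 13, 16, 20, 25 → 31.
For the third part, differences are 5, 8, 11, … (increasing by 3 each time): -10, -5, 3, 14, 28 → 45.
Combining the parts gives (-8, 31, 45).

(-8, 31, 45)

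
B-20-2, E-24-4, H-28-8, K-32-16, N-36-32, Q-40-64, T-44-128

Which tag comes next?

Letter: B, E, H, K, N, Q, T → W (letters move forward 3 places in the alphabet).
For the second component, +4 each step: 20, 24, 28, 32, 36, 40, 44 → 48.
Third component: ×2 each step, so 2, 4, 8, 16, 32, 64, 128 → 256.
So the next tag is W-48-256.

W-48-256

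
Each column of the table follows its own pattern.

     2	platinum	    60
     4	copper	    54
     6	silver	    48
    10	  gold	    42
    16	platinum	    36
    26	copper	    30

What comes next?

For the first component, each term is the sum of the two before it: 2, 4, 6, 10, 16, 26 → 42.
Metal: repeats platinum → copper → silver → gold; platinum, copper, silver, gold, platinum, copper → silver.
Third component — −6 each step: 60, 54, 48, 42, 36, 30 → 24.
So the next line is 42  silver  24.

42  silver  24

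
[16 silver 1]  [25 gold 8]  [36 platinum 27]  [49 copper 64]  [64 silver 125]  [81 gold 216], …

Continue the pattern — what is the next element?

First value: 16, 25, 36, 49, 64, 81 → 100 (perfect squares: 4², 5², 6², …).
Metal: silver, gold, platinum, copper, silver, gold → platinum (repeats silver → gold → platinum → copper).
Third value: perfect cubes: 1³, 2³, 3³, …; 1, 8, 27, 64, 125, 216 → 343.
So the next element is [100 platinum 343].

[100 platinum 343]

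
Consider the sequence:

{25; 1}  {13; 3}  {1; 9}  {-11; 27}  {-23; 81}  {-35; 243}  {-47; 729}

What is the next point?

{-59; 2187}

For the first entry, −12 each step: 25, 13, 1, -11, -23, -35, -47 → -59.
Second entry — ×3 each step: 1, 3, 9, 27, 81, 243, 729 → 2187.
So the next point is {-59; 2187}.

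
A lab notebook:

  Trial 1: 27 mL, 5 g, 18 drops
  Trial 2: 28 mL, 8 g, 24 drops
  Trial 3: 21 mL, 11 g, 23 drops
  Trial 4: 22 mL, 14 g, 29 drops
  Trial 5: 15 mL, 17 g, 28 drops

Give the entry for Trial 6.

16 mL, 20 g, 34 drops

ML: 27, 28, 21, 22, 15 → 16 (alternating steps +1, −7, +1, −7, …).
G: +3 each step; 5, 8, 11, 14, 17 → 20.
Drops: alternating steps +6, −1, +6, −1, …; 18, 24, 23, 29, 28 → 34.
Combining the parts gives 16 mL, 20 g, 34 drops.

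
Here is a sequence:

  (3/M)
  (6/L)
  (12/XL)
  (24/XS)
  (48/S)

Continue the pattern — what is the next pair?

First slot: ×2 each step; 3, 6, 12, 24, 48 → 96.
Size goes M, L, XL, XS, S → M (runs through clothing sizes XS→XL).
Combining the parts gives (96/M).

(96/M)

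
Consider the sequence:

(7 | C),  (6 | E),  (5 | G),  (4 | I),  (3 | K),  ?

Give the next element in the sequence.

(2 | M)

First component: 7, 6, 5, 4, 3 → 2 (−1 each step).
Letter: letters move forward 2 places in the alphabet; C, E, G, I, K → M.
So the next element is (2 | M).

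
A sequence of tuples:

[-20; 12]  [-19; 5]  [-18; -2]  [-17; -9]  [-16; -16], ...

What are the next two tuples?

First component: +1 each step; -20, -19, -18, -17, -16 → -15 → -14.
Second component goes 12, 5, -2, -9, -16 → -23 → -30 (−7 each step).
So the next two tuples are [-15; -23] and [-14; -30].

[-15; -23], [-14; -30]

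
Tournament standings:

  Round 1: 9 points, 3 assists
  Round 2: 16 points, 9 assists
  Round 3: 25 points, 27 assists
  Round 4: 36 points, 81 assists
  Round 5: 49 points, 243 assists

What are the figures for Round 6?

64 points, 729 assists

For the points, perfect squares: 3², 4², 5², …: 9, 16, 25, 36, 49 → 64.
Assists — ×3 each step: 3, 9, 27, 81, 243 → 729.
Putting it together: 64 points, 729 assists.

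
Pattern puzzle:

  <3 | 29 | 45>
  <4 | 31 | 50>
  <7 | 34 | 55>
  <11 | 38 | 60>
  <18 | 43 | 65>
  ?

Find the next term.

<29 | 49 | 70>

First value: 3, 4, 7, 11, 18 → 29 (each term is the sum of the two before it).
Second value goes 29, 31, 34, 38, 43 → 49 (differences are 2, 3, 4, … (increasing by 1 each time)).
Third value: +5 each step, so 45, 50, 55, 60, 65 → 70.
So the next term is <29 | 49 | 70>.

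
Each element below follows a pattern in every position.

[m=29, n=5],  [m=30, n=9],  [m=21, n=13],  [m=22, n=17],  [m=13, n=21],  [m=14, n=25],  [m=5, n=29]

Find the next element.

M goes 29, 30, 21, 22, 13, 14, 5 → 6 (alternating steps +1, −9, +1, −9, …).
N: +4 each step; 5, 9, 13, 17, 21, 25, 29 → 33.
So the next element is [m=6, n=33].

[m=6, n=33]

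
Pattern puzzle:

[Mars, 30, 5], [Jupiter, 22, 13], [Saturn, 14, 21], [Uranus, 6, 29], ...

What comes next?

[Neptune, -2, 37]

Planet goes Mars, Jupiter, Saturn, Uranus → Neptune (runs through the planets Mercury→Neptune).
Second entry: −8 each step; 30, 22, 14, 6 → -2.
Third entry: +8 each step; 5, 13, 21, 29 → 37.
Putting it together: [Neptune, -2, 37].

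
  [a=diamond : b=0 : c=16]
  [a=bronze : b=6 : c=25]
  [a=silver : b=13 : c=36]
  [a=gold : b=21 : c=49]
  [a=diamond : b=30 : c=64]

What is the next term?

A: diamond, bronze, silver, gold, diamond → bronze (repeats diamond → bronze → silver → gold).
B: differences are 6, 7, 8, … (increasing by 1 each time); 0, 6, 13, 21, 30 → 40.
C goes 16, 25, 36, 49, 64 → 81 (perfect squares: 4², 5², 6², …).
So the next term is [a=bronze : b=40 : c=81].

[a=bronze : b=40 : c=81]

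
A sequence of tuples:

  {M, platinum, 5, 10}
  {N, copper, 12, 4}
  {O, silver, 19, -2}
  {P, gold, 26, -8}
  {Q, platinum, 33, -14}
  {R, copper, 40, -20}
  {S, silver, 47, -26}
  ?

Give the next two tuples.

{T, gold, 54, -32}, {U, platinum, 61, -38}

Letter: M, N, O, P, Q, R, S → T → U (letters move forward 1 place in the alphabet).
Metal — repeats platinum → copper → silver → gold: platinum, copper, silver, gold, platinum, copper, silver → gold → platinum.
Third component: +7 each step, so 5, 12, 19, 26, 33, 40, 47 → 54 → 61.
Fourth component goes 10, 4, -2, -8, -14, -20, -26 → -32 → -38 (−6 each step).
So the next two tuples are {T, gold, 54, -32} and {U, platinum, 61, -38}.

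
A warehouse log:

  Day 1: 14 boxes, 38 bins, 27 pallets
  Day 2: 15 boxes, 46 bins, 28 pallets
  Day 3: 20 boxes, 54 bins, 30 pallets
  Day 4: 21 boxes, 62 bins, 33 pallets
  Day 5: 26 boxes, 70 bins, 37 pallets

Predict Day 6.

27 boxes, 78 bins, 42 pallets

Boxes: 14, 15, 20, 21, 26 → 27 (alternating steps +1, +5, +1, +5, …).
Bins — +8 each step: 38, 46, 54, 62, 70 → 78.
Pallets: differences are 1, 2, 3, … (increasing by 1 each time), so 27, 28, 30, 33, 37 → 42.
So the next line is 27 boxes, 78 bins, 42 pallets.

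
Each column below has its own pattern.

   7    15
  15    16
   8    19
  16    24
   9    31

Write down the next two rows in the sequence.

First component: alternating steps +8, −7, +8, −7, …, so 7, 15, 8, 16, 9 → 17 → 10.
Second component — differences are 1, 3, 5, … (increasing by 2 each time): 15, 16, 19, 24, 31 → 40 → 51.
So the next two rows are 17  40 and 10  51.

17  40; 10  51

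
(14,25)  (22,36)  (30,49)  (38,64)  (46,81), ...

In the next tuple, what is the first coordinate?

54

For the first coordinate, +8 each step: 14, 22, 30, 38, 46 → 54.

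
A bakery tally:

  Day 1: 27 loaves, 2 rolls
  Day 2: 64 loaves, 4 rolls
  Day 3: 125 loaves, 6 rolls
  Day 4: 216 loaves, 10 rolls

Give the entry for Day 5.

Loaves: perfect cubes: 3³, 4³, 5³, …, so 27, 64, 125, 216 → 343.
Rolls — each term is the sum of the two before it: 2, 4, 6, 10 → 16.
So the next line is 343 loaves, 16 rolls.

343 loaves, 16 rolls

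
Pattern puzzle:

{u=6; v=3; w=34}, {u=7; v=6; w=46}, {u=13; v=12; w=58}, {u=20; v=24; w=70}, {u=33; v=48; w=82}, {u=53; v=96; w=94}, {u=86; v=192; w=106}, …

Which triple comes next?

{u=139; v=384; w=118}

U — each term is the sum of the two before it: 6, 7, 13, 20, 33, 53, 86 → 139.
V: ×2 each step, so 3, 6, 12, 24, 48, 96, 192 → 384.
W goes 34, 46, 58, 70, 82, 94, 106 → 118 (+12 each step).
So the next triple is {u=139; v=384; w=118}.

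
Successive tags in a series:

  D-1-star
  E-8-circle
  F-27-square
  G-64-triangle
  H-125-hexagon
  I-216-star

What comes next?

J-343-circle

Letter: letters move forward 1 place in the alphabet, so D, E, F, G, H, I → J.
Second component: perfect cubes: 1³, 2³, 3³, …, so 1, 8, 27, 64, 125, 216 → 343.
Shape: repeats star → circle → square → triangle → hexagon; star, circle, square, triangle, hexagon, star → circle.
So the next tag is J-343-circle.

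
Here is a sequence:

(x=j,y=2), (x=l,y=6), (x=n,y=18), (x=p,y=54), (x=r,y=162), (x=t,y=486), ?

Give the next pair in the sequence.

X goes j, l, n, p, r, t → v (letters move forward 2 places in the alphabet).
Y — ×3 each step: 2, 6, 18, 54, 162, 486 → 1458.
Combining the parts gives (x=v,y=1458).

(x=v,y=1458)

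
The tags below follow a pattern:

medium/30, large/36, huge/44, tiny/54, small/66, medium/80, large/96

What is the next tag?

huge/114

Size: medium, large, huge, tiny, small, medium, large → huge (repeats medium → large → huge → tiny → small).
Second component goes 30, 36, 44, 54, 66, 80, 96 → 114 (differences are 6, 8, 10, … (increasing by 2 each time)).
Combining the parts gives huge/114.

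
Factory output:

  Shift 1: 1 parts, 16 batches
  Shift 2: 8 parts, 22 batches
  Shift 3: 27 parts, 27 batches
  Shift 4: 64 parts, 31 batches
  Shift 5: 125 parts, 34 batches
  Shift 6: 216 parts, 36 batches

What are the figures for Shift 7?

343 parts, 37 batches

For the parts, perfect cubes: 1³, 2³, 3³, …: 1, 8, 27, 64, 125, 216 → 343.
Batches: differences are 6, 5, 4, … (decreasing by 1 each time); 16, 22, 27, 31, 34, 36 → 37.
Combining the parts gives 343 parts, 37 batches.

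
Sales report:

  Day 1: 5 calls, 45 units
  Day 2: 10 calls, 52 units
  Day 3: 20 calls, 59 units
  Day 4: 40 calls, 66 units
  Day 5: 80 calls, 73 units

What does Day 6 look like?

160 calls, 80 units

For the calls, ×2 each step: 5, 10, 20, 40, 80 → 160.
Units: +7 each step, so 45, 52, 59, 66, 73 → 80.
So the next row is 160 calls, 80 units.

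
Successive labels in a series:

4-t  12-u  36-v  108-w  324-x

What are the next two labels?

972-y then 2916-z

First component: ×3 each step, so 4, 12, 36, 108, 324 → 972 → 2916.
For the letter, letters move forward 1 place in the alphabet: t, u, v, w, x → y → z.
So the next two labels are 972-y and 2916-z.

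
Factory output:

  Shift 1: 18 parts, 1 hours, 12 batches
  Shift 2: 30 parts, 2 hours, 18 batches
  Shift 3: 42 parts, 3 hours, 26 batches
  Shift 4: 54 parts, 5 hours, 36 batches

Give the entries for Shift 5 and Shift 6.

66 parts, 8 hours, 48 batches; 78 parts, 13 hours, 62 batches

Parts goes 18, 30, 42, 54 → 66 → 78 (+12 each step).
Hours — each term is the sum of the two before it: 1, 2, 3, 5 → 8 → 13.
Batches: differences are 6, 8, 10, … (increasing by 2 each time), so 12, 18, 26, 36 → 48 → 62.
Putting the parts together: 66 parts, 8 hours, 48 batches and then 78 parts, 13 hours, 62 batches.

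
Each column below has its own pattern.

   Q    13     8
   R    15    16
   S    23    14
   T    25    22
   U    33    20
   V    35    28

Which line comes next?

W  43  26

Letter: letters move forward 1 place in the alphabet, so Q, R, S, T, U, V → W.
Second component: 13, 15, 23, 25, 33, 35 → 43 (alternating steps +2, +8, +2, +8, …).
Third component — alternating steps +8, −2, +8, −2, …: 8, 16, 14, 22, 20, 28 → 26.
Combining the parts gives W  43  26.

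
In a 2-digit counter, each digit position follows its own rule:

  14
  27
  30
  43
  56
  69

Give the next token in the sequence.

First digit: +1 each step, mod 10; 1, 2, 3, 4, 5, 6 → 7.
Second digit — +3 each step, mod 10: 4, 7, 0, 3, 6, 9 → 2.
Putting it together: 72.

72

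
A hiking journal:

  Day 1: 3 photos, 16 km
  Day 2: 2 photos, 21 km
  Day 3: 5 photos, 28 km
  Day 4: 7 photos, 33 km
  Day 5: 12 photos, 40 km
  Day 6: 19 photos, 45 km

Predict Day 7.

31 photos, 52 km

For the photos, each term is the sum of the two before it: 3, 2, 5, 7, 12, 19 → 31.
Km goes 16, 21, 28, 33, 40, 45 → 52 (alternating steps +5, +7, +5, +7, …).
So the next row is 31 photos, 52 km.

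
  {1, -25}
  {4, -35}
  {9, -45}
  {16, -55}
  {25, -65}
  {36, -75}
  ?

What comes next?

First entry — perfect squares: 1², 2², 3², …: 1, 4, 9, 16, 25, 36 → 49.
For the second entry, −10 each step: -25, -35, -45, -55, -65, -75 → -85.
Combining the parts gives {49, -85}.

{49, -85}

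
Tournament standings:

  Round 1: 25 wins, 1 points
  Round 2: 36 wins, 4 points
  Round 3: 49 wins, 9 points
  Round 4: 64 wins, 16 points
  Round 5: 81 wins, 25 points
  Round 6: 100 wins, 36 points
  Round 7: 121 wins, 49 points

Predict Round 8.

144 wins, 64 points

Wins — perfect squares: 5², 6², 7², …: 25, 36, 49, 64, 81, 100, 121 → 144.
Points: 1, 4, 9, 16, 25, 36, 49 → 64 (perfect squares: 1², 2², 3², …).
Putting it together: 144 wins, 64 points.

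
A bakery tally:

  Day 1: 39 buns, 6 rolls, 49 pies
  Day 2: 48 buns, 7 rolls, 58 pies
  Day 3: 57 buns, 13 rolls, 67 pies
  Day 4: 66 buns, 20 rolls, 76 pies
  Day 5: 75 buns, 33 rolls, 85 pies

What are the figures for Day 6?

Buns: 39, 48, 57, 66, 75 → 84 (+9 each step).
Rolls goes 6, 7, 13, 20, 33 → 53 (each term is the sum of the two before it).
Pies: 49, 58, 67, 76, 85 → 94 (always 10 more than the buns).
So the next row is 84 buns, 53 rolls, 94 pies.

84 buns, 53 rolls, 94 pies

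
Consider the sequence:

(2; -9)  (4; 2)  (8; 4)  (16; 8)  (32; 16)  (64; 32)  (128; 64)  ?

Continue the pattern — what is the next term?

First slot goes 2, 4, 8, 16, 32, 64, 128 → 256 (×2 each step).
Second slot: always the previous value of the first slot; -9, 2, 4, 8, 16, 32, 64 → 128.
Combining the parts gives (256; 128).

(256; 128)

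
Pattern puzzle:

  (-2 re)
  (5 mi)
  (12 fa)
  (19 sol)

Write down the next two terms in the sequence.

First part — +7 each step: -2, 5, 12, 19 → 26 → 33.
Note: runs through the solfège scale do→ti; re, mi, fa, sol → la → ti.
Putting the parts together: (26 la) and then (33 ti).

(26 la), (33 ti)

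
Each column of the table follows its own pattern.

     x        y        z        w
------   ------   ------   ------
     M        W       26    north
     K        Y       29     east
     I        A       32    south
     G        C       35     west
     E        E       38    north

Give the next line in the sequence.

Column x: M, K, I, G, E → C (letters move back 2 places in the alphabet).
Column y — letters move forward 2 places in the alphabet, wrapping Z→A: W, Y, A, C, E → G.
For the column z, +3 each step: 26, 29, 32, 35, 38 → 41.
Column w: repeats north → east → south → west; north, east, south, west, north → east.
Combining the parts gives C  G  41  east.

C  G  41  east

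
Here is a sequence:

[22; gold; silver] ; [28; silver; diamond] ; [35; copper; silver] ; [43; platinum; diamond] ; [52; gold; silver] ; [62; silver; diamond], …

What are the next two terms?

First component goes 22, 28, 35, 43, 52, 62 → 73 → 85 (differences are 6, 7, 8, … (increasing by 1 each time)).
Metal: gold, silver, copper, platinum, gold, silver → copper → platinum (repeats gold → silver → copper → platinum).
Rank: alternates silver ↔ diamond, so silver, diamond, silver, diamond, silver, diamond → silver → diamond.
Putting the parts together: [73; copper; silver] and then [85; platinum; diamond].

[73; copper; silver], [85; platinum; diamond]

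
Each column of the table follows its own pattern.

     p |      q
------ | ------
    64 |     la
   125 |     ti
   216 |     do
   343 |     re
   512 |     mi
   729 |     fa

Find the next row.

Column p goes 64, 125, 216, 343, 512, 729 → 1000 (perfect cubes: 4³, 5³, 6³, …).
Column q — runs through the solfège scale do→ti: la, ti, do, re, mi, fa → sol.
Combining the parts gives 1000  sol.

1000  sol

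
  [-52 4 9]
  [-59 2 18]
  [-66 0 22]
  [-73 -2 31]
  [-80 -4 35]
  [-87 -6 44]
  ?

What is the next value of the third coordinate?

Third coordinate: alternating steps +9, +4, +9, +4, …, so 9, 18, 22, 31, 35, 44 → 48.

48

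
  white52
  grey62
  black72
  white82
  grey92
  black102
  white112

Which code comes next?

grey122

Shade goes white, grey, black, white, grey, black, white → grey (repeats white → grey → black).
Second component — +10 each step: 52, 62, 72, 82, 92, 102, 112 → 122.
Combining the parts gives grey122.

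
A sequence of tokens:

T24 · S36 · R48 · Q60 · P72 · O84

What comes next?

For the letter, letters move back 1 place in the alphabet: T, S, R, Q, P, O → N.
Second component: 24, 36, 48, 60, 72, 84 → 96 (+12 each step).
Combining the parts gives N96.

N96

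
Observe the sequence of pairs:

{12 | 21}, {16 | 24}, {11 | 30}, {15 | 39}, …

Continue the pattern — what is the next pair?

{10 | 51}

First component goes 12, 16, 11, 15 → 10 (alternating steps +4, −5, +4, −5, …).
Second component: 21, 24, 30, 39 → 51 (differences are 3, 6, 9, … (increasing by 3 each time)).
Putting it together: {10 | 51}.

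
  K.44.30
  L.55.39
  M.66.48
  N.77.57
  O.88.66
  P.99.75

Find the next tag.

Letter goes K, L, M, N, O, P → Q (letters move forward 1 place in the alphabet).
Second component — +11 each step: 44, 55, 66, 77, 88, 99 → 110.
Third component — +9 each step: 30, 39, 48, 57, 66, 75 → 84.
Putting it together: Q.110.84.

Q.110.84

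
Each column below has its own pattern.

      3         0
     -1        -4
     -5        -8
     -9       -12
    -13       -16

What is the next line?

First component — −4 each step: 3, -1, -5, -9, -13 → -17.
For the second component, always 3 less than the first component: 0, -4, -8, -12, -16 → -20.
Combining the parts gives -17  -20.

-17  -20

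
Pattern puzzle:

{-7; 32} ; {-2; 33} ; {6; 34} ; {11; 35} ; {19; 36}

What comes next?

First value — alternating steps +5, +8, +5, +8, …: -7, -2, 6, 11, 19 → 24.
Second value: +1 each step; 32, 33, 34, 35, 36 → 37.
So the next element is {24; 37}.

{24; 37}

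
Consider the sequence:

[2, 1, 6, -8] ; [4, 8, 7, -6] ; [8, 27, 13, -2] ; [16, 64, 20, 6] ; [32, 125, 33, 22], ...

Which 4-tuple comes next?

[64, 216, 53, 54]

First component — ×2 each step: 2, 4, 8, 16, 32 → 64.
Second component — perfect cubes: 1³, 2³, 3³, …: 1, 8, 27, 64, 125 → 216.
Third component: each term is the sum of the two before it; 6, 7, 13, 20, 33 → 53.
Fourth component — always 10 less than the first component: -8, -6, -2, 6, 22 → 54.
So the next 4-tuple is [64, 216, 53, 54].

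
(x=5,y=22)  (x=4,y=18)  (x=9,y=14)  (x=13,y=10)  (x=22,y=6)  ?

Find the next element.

X: each term is the sum of the two before it; 5, 4, 9, 13, 22 → 35.
For the y, −4 each step: 22, 18, 14, 10, 6 → 2.
So the next element is (x=35,y=2).

(x=35,y=2)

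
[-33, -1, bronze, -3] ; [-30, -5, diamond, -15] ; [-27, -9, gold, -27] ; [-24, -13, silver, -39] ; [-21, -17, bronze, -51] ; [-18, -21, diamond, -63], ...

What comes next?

[-15, -25, gold, -75]

First part: -33, -30, -27, -24, -21, -18 → -15 (+3 each step).
Second part — −4 each step: -1, -5, -9, -13, -17, -21 → -25.
Rank: repeats bronze → diamond → gold → silver, so bronze, diamond, gold, silver, bronze, diamond → gold.
For the fourth part, always 3 × the second part: -3, -15, -27, -39, -51, -63 → -75.
So the next element is [-15, -25, gold, -75].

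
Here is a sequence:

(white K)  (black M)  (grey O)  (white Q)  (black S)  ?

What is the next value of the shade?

For the shade, repeats white → black → grey: white, black, grey, white, black → grey.

grey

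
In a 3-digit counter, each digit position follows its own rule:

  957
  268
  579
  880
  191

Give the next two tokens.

402 then 713

First digit goes 9, 2, 5, 8, 1 → 4 → 7 (+3 each step, mod 10).
Second digit: +1 each step, mod 10; 5, 6, 7, 8, 9 → 0 → 1.
Third digit — +1 each step, mod 10: 7, 8, 9, 0, 1 → 2 → 3.
Putting the parts together: 402 and then 713.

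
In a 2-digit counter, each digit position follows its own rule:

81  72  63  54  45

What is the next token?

36

First digit — −1 each step, mod 10: 8, 7, 6, 5, 4 → 3.
Second digit: +1 each step, mod 10, so 1, 2, 3, 4, 5 → 6.
Combining the parts gives 36.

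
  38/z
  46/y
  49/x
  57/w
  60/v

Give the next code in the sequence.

68/u

For the first component, alternating steps +8, +3, +8, +3, …: 38, 46, 49, 57, 60 → 68.
Letter: letters move back 1 place in the alphabet, so z, y, x, w, v → u.
Putting it together: 68/u.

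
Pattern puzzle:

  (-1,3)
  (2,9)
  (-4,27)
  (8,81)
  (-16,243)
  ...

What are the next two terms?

First coordinate: ×(-2) each step; -1, 2, -4, 8, -16 → 32 → -64.
Second coordinate — ×3 each step: 3, 9, 27, 81, 243 → 729 → 2187.
So the next two terms are (32,729) and (-64,2187).

(32,729), (-64,2187)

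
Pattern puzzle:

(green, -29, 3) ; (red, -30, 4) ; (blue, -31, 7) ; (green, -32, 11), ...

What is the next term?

(red, -33, 18)

Colour: green, red, blue, green → red (repeats green → red → blue).
Second coordinate — −1 each step: -29, -30, -31, -32 → -33.
Third coordinate: each term is the sum of the two before it; 3, 4, 7, 11 → 18.
Putting it together: (red, -33, 18).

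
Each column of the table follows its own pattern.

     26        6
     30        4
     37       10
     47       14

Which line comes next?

60  24

First component: differences are 4, 7, 10, … (increasing by 3 each time); 26, 30, 37, 47 → 60.
Second component goes 6, 4, 10, 14 → 24 (each term is the sum of the two before it).
Putting it together: 60  24.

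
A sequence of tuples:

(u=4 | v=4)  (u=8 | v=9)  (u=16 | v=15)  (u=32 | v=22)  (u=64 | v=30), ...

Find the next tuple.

U: ×2 each step, so 4, 8, 16, 32, 64 → 128.
V — differences are 5, 6, 7, … (increasing by 1 each time): 4, 9, 15, 22, 30 → 39.
Combining the parts gives (u=128 | v=39).

(u=128 | v=39)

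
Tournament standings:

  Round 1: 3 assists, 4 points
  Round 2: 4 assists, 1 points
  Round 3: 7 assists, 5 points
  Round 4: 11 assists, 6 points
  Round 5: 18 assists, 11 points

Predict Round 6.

29 assists, 17 points

Assists: each term is the sum of the two before it, so 3, 4, 7, 11, 18 → 29.
Points: 4, 1, 5, 6, 11 → 17 (each term is the sum of the two before it).
Combining the parts gives 29 assists, 17 points.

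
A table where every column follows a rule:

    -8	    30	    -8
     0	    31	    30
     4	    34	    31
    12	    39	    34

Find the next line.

First component — alternating steps +8, +4, +8, +4, …: -8, 0, 4, 12 → 16.
Second component goes 30, 31, 34, 39 → 46 (differences are 1, 3, 5, … (increasing by 2 each time)).
Third component: -8, 30, 31, 34 → 39 (always the previous value of the second component).
Putting it together: 16  46  39.

16  46  39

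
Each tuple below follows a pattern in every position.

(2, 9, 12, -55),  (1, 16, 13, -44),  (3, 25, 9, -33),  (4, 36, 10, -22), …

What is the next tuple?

(7, 49, 6, -11)

For the first value, each term is the sum of the two before it: 2, 1, 3, 4 → 7.
For the second value, perfect squares: 3², 4², 5², …: 9, 16, 25, 36 → 49.
Third value: 12, 13, 9, 10 → 6 (alternating steps +1, −4, +1, −4, …).
Fourth value: -55, -44, -33, -22 → -11 (+11 each step).
Combining the parts gives (7, 49, 6, -11).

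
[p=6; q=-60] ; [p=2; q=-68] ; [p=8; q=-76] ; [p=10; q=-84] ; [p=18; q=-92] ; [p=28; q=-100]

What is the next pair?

[p=46; q=-108]

P: each term is the sum of the two before it, so 6, 2, 8, 10, 18, 28 → 46.
Q: -60, -68, -76, -84, -92, -100 → -108 (−8 each step).
Combining the parts gives [p=46; q=-108].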